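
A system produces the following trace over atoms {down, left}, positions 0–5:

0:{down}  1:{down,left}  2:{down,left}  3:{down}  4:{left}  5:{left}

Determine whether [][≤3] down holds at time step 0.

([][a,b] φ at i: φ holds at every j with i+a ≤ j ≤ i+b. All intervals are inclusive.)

Check down at every j in [0,3]:
  j=0: true
  j=1: true
  j=2: true
  j=3: true
All positions satisfy it → formula holds.

Yes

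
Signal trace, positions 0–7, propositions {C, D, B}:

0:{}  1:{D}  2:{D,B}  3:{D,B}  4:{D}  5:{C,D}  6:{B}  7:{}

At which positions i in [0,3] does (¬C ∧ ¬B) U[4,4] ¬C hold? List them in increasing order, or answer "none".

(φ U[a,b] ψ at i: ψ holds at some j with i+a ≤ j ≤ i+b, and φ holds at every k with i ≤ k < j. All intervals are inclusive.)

none

Evaluate at each i in [0,3]:
  i=0: ✗ (lhs fails at k=2 before rhs at j=4)
  i=1: ✗ (no rhs in [5,5])
  i=2: ✗ (lhs fails at k=2 before rhs at j=6)
  i=3: ✗ (lhs fails at k=3 before rhs at j=7)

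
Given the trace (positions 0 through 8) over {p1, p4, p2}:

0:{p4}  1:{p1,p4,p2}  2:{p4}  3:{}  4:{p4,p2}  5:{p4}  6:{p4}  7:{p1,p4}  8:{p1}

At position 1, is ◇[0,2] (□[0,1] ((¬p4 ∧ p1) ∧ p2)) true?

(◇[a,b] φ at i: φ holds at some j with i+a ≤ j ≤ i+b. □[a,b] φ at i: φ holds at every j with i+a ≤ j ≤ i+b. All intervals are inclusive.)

Check □[0,1] ((¬p4 ∧ p1) ∧ p2) at each j in [1,3]:
  j=1: fails at 1
  j=2: fails at 2
  j=3: fails at 3
No position in the window satisfies it → formula fails.

No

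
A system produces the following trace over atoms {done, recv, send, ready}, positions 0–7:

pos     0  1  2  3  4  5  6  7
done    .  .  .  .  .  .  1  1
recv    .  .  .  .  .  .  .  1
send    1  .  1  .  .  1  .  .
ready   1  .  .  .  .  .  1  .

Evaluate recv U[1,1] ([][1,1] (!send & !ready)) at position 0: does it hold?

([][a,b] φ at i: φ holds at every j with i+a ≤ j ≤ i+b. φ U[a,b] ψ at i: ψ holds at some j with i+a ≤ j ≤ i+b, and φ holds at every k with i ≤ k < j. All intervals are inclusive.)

No

Need some j in [1,1] with [][1,1] (!send & !ready), and recv at every k in [0,j-1].
  j=1: [][1,1] (!send & !ready) — fails at 2.
No j in the window works → until fails.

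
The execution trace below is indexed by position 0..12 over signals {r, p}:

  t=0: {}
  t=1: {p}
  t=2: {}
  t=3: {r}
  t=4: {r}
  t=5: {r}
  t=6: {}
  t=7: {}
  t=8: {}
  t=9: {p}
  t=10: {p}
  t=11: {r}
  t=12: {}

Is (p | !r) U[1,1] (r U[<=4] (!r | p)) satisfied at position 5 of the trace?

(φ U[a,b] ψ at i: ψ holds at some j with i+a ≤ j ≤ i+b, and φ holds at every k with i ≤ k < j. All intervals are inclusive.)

Need some j in [6,6] with (r U[<=4] (!r | p)), and (p | !r) at every k in [5,j-1].
  j=6: (r U[<=4] (!r | p)) holds, but (p | !r) fails at k=5 → not this j.
No j in the window works → until fails.

Does not hold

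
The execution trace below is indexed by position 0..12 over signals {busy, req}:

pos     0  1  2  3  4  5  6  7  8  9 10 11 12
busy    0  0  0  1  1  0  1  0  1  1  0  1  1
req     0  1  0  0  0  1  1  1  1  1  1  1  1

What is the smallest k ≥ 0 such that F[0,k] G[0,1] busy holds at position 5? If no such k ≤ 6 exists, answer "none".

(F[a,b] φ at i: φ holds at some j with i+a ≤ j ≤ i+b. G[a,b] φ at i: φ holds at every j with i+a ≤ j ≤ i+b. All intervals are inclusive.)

Scan j = 5,6,… for G[0,1] busy:
  j=5: fails
  j=6: fails
  j=7: fails
  j=8: holds
First hit at j=8, so smallest k = 8-5 = 3.

3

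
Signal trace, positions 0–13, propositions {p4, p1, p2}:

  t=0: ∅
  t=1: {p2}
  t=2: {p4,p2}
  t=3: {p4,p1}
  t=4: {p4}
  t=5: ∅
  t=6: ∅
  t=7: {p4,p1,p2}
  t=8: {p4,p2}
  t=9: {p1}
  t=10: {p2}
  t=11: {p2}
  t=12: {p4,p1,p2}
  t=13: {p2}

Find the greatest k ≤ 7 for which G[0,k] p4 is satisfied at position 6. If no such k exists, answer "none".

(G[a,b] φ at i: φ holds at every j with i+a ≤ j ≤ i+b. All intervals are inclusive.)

none

p4 must hold from j=6 onward; find where it first fails.
  j=6: fails → no k works.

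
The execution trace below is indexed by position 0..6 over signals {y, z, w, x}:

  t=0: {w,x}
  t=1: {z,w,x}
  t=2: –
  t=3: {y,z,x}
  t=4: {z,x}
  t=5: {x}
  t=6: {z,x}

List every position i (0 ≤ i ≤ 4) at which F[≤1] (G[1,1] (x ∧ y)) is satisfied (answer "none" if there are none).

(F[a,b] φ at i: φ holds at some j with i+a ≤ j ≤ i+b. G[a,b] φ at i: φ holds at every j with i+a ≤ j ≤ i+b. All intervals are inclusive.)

Evaluate at each i in [0,4]:
  i=0: ✗ (none in [0,1])
  i=1: ✓ (witness j=2)
  i=2: ✓ (witness j=2)
  i=3: ✗ (none in [3,4])
  i=4: ✗ (none in [4,5])

1, 2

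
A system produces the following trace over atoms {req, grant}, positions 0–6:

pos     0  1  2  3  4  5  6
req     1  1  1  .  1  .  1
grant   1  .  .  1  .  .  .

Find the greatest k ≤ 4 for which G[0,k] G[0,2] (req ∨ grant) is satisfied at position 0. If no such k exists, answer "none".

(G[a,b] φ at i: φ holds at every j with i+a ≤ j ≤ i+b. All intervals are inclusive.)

G[0,2] (req ∨ grant) must hold from j=0 onward; find where it first fails.
  j=0: holds
  j=1: holds
  j=2: holds
  j=3: fails
Holds on [0,2], so largest k = 2.

2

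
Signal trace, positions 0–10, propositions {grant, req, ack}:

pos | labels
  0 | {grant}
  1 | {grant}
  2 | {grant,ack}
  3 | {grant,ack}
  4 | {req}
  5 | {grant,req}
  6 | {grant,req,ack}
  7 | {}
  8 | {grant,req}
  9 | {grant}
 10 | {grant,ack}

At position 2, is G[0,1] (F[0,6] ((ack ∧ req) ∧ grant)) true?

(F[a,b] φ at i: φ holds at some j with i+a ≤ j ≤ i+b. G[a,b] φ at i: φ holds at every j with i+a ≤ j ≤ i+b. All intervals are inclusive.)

Holds

Check F[0,6] ((ack ∧ req) ∧ grant) at every j in [2,3]:
  j=2: holds (witness at 6)
  j=3: holds (witness at 6)
All positions satisfy it → formula holds.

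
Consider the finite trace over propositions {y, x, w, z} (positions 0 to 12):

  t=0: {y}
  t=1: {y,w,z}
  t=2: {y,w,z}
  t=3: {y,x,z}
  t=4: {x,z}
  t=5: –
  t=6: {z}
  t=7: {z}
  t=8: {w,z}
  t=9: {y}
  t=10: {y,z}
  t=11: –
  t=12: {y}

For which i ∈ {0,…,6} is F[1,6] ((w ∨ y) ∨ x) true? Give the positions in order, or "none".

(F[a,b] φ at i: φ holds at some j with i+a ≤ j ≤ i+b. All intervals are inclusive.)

Evaluate at each i in [0,6]:
  i=0: ✓ (witness j=1)
  i=1: ✓ (witness j=2)
  i=2: ✓ (witness j=3)
  i=3: ✓ (witness j=4)
  i=4: ✓ (witness j=8)
  i=5: ✓ (witness j=8)
  i=6: ✓ (witness j=8)

0, 1, 2, 3, 4, 5, 6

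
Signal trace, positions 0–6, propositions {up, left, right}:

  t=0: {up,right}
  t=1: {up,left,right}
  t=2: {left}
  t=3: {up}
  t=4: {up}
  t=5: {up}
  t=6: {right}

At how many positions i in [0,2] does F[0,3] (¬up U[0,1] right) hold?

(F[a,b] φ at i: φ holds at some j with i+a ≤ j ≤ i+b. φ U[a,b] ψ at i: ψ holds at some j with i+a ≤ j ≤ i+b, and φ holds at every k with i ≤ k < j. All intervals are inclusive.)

2

Evaluate at each i in [0,2]:
  i=0: ✓ (witness j=0)
  i=1: ✓ (witness j=1)
  i=2: ✗ (none in [2,5])
Positions where it holds: {0, 1} → 2.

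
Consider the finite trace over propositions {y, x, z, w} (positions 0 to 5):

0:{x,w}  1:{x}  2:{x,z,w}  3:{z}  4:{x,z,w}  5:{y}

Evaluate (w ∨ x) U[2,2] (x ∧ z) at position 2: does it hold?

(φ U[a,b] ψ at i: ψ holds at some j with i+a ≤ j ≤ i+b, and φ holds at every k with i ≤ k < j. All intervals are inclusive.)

Does not hold

Need some j in [4,4] with (x ∧ z), and (w ∨ x) at every k in [2,j-1].
  j=4: (x ∧ z) holds, but (w ∨ x) fails at k=3 → not this j.
No j in the window works → until fails.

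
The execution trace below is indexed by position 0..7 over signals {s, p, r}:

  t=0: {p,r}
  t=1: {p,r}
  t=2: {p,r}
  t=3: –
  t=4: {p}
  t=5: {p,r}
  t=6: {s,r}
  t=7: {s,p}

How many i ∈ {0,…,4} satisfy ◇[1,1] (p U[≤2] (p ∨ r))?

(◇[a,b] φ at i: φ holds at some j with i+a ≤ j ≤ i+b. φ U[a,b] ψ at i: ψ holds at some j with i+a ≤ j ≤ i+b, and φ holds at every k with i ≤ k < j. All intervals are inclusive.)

4

Evaluate at each i in [0,4]:
  i=0: ✓ (witness j=1)
  i=1: ✓ (witness j=2)
  i=2: ✗ (none in [3,3])
  i=3: ✓ (witness j=4)
  i=4: ✓ (witness j=5)
Positions where it holds: {0, 1, 3, 4} → 4.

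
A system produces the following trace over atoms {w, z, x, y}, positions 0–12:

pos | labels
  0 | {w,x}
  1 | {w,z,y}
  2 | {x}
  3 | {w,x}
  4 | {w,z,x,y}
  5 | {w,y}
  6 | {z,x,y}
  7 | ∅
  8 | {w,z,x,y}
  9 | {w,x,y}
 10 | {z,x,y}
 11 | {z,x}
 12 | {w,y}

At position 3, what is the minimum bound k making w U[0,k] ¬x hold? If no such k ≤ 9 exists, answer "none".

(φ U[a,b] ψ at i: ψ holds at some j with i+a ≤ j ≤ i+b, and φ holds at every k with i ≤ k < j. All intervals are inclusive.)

2

Need earliest j ≥ 3 with ¬x, and w at every k in [3,j-1].
  j=3: rhs fails.
  j=4: rhs fails.
  j=5: rhs holds; lhs holds on [3,4]. k = 2.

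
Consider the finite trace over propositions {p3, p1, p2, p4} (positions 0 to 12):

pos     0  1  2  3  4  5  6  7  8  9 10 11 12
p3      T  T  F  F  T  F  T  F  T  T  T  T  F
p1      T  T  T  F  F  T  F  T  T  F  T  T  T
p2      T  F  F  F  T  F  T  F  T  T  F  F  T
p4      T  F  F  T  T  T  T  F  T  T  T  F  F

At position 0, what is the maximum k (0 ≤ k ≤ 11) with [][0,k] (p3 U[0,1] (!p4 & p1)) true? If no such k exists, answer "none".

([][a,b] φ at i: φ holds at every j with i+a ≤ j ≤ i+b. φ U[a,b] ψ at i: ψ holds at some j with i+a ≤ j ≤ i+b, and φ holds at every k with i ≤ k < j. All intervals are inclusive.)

(p3 U[0,1] (!p4 & p1)) must hold from j=0 onward; find where it first fails.
  j=0: holds
  j=1: holds
  j=2: holds
  j=3: fails
Holds on [0,2], so largest k = 2.

2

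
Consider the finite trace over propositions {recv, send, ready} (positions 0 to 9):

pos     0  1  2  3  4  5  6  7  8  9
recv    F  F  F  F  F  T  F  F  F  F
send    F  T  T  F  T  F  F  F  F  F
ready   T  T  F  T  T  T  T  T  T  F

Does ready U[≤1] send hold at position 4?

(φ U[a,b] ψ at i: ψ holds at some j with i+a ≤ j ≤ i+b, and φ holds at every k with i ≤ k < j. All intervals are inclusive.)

True

Need some j in [4,5] with send, and ready at every k in [4,j-1].
  j=4: send holds; no prefix to check → satisfied.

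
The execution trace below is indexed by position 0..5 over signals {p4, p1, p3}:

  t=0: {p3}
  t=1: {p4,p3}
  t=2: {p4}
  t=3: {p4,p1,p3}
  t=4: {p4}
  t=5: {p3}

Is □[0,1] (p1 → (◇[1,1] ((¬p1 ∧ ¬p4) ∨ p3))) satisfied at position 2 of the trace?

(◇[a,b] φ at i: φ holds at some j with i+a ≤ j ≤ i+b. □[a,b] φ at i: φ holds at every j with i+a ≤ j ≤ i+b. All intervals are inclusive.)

False

Check (p1 → (◇[1,1] ((¬p1 ∧ ¬p4) ∨ p3))) at every j in [2,3]:
  j=2: antecedent false → ✓
  j=3: antecedent true; consequent fails (none in [4,4]) → ✗
Fails at j=3 → formula fails.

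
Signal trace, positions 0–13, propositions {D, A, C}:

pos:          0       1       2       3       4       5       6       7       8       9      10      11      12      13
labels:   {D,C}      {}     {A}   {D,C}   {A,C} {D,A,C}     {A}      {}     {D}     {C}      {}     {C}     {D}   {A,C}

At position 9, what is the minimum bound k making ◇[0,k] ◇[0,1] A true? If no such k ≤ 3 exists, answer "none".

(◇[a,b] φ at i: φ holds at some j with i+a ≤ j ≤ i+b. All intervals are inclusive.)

3

Scan j = 9,10,… for ◇[0,1] A:
  j=9: fails
  j=10: fails
  j=11: fails
  j=12: holds
First hit at j=12, so smallest k = 12-9 = 3.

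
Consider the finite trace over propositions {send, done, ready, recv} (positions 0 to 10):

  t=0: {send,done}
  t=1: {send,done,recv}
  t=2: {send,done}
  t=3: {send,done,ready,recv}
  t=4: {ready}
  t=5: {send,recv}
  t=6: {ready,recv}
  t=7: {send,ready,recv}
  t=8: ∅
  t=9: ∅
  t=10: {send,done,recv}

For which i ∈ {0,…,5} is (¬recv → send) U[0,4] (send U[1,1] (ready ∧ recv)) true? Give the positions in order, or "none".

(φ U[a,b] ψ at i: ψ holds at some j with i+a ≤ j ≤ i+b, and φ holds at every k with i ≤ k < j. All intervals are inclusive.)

0, 1, 2, 5

Evaluate at each i in [0,5]:
  i=0: ✓ (rhs at j=2; lhs holds on [0,1])
  i=1: ✓ (rhs at j=2; lhs holds on [1,1])
  i=2: ✓ (rhs at j=2)
  i=3: ✗ (lhs fails at k=4 before rhs at j=5)
  i=4: ✗ (lhs fails at k=4 before rhs at j=5)
  i=5: ✓ (rhs at j=5)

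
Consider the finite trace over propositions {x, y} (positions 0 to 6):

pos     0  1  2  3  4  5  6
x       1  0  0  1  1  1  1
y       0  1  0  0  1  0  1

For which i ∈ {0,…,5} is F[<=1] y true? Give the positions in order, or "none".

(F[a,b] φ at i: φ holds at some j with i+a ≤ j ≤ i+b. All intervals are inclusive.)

0, 1, 3, 4, 5

Evaluate at each i in [0,5]:
  i=0: ✓ (witness j=1)
  i=1: ✓ (witness j=1)
  i=2: ✗ (none in [2,3])
  i=3: ✓ (witness j=4)
  i=4: ✓ (witness j=4)
  i=5: ✓ (witness j=6)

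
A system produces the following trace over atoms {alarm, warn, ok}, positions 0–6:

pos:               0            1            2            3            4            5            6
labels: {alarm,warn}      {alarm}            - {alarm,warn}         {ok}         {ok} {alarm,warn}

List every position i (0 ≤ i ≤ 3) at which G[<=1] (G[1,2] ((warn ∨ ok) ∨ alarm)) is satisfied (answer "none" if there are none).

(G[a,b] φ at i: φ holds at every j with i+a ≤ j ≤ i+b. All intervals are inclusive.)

Evaluate at each i in [0,3]:
  i=0: ✗ (fails at j=0)
  i=1: ✗ (fails at j=1)
  i=2: ✓ (all of [2,3])
  i=3: ✓ (all of [3,4])

2, 3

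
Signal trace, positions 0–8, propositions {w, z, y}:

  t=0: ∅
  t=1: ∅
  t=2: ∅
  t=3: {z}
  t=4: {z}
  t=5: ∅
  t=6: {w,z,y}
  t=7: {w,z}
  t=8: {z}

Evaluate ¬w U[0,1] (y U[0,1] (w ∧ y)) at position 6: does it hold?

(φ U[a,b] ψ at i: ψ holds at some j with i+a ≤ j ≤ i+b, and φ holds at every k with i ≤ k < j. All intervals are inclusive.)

Yes

Need some j in [6,7] with (y U[0,1] (w ∧ y)), and ¬w at every k in [6,j-1].
  j=6: (y U[0,1] (w ∧ y)) holds; no prefix to check → satisfied.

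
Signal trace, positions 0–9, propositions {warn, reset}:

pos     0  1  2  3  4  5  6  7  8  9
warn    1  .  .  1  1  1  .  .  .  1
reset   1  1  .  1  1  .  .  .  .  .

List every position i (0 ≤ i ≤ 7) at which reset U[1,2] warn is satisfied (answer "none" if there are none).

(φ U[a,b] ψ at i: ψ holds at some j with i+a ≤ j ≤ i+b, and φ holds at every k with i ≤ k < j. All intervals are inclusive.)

Evaluate at each i in [0,7]:
  i=0: ✗ (no rhs in [1,2])
  i=1: ✗ (lhs fails at k=2 before rhs at j=3)
  i=2: ✗ (lhs fails at k=2 before rhs at j=3)
  i=3: ✓ (rhs at j=4; lhs holds on [3,3])
  i=4: ✓ (rhs at j=5; lhs holds on [4,4])
  i=5: ✗ (no rhs in [6,7])
  i=6: ✗ (no rhs in [7,8])
  i=7: ✗ (lhs fails at k=7 before rhs at j=9)

3, 4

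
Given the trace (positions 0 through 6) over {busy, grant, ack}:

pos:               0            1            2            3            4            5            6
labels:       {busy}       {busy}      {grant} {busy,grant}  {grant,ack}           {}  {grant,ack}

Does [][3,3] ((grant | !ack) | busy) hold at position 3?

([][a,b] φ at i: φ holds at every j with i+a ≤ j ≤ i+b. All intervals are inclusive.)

Check ((grant | !ack) | busy) at every j in [6,6]:
  j=6: true
All positions satisfy it → formula holds.

Holds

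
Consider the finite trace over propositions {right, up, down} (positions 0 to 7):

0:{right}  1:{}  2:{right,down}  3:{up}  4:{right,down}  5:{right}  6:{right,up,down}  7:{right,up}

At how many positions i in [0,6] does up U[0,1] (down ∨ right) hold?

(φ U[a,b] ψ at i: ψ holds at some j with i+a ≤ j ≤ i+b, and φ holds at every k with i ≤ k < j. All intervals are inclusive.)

Evaluate at each i in [0,6]:
  i=0: ✓ (rhs at j=0)
  i=1: ✗ (lhs fails at k=1 before rhs at j=2)
  i=2: ✓ (rhs at j=2)
  i=3: ✓ (rhs at j=4; lhs holds on [3,3])
  i=4: ✓ (rhs at j=4)
  i=5: ✓ (rhs at j=5)
  i=6: ✓ (rhs at j=6)
Positions where it holds: {0, 2, 3, 4, 5, 6} → 6.

6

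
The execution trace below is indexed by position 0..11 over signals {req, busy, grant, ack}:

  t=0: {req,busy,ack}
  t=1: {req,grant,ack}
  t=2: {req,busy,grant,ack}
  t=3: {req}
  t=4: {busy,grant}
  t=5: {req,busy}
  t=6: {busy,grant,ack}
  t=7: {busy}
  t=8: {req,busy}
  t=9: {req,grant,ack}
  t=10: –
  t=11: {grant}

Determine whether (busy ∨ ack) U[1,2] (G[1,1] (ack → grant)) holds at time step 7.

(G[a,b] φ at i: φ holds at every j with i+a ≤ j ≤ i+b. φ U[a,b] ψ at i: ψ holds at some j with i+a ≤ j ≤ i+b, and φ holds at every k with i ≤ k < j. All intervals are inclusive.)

Yes

Need some j in [8,9] with G[1,1] (ack → grant), and (busy ∨ ack) at every k in [7,j-1].
  j=8: G[1,1] (ack → grant) holds; (busy ∨ ack) holds at every k in [7,7] → satisfied.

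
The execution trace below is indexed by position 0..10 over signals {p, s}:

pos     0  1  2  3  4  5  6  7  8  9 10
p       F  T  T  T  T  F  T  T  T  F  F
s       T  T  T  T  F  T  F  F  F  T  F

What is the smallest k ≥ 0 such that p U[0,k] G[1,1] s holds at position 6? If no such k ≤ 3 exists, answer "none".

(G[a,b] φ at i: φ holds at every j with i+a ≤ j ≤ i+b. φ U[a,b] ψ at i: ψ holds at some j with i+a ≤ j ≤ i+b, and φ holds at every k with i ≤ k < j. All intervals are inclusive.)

Need earliest j ≥ 6 with G[1,1] s, and p at every k in [6,j-1].
  j=6: rhs fails.
  j=7: rhs fails.
  j=8: rhs holds; lhs holds on [6,7]. k = 2.

2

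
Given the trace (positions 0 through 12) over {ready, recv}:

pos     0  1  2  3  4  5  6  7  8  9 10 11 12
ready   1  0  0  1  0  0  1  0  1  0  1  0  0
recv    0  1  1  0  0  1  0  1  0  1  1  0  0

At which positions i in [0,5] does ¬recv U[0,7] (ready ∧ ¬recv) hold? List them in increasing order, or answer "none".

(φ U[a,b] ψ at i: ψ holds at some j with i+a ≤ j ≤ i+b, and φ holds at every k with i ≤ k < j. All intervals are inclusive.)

0, 3

Evaluate at each i in [0,5]:
  i=0: ✓ (rhs at j=0)
  i=1: ✗ (lhs fails at k=1 before rhs at j=3)
  i=2: ✗ (lhs fails at k=2 before rhs at j=3)
  i=3: ✓ (rhs at j=3)
  i=4: ✗ (lhs fails at k=5 before rhs at j=6)
  i=5: ✗ (lhs fails at k=5 before rhs at j=6)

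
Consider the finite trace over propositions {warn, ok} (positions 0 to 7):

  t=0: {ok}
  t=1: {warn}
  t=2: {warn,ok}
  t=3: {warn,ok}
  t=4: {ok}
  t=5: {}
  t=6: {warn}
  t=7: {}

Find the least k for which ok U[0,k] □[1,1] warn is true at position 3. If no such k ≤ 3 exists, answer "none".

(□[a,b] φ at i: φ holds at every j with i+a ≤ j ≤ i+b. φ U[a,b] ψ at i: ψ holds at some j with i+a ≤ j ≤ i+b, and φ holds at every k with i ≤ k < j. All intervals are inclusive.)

Need earliest j ≥ 3 with □[1,1] warn, and ok at every k in [3,j-1].
  j=3: rhs fails.
  j=4: rhs fails.
  j=5: rhs holds; lhs holds on [3,4]. k = 2.

2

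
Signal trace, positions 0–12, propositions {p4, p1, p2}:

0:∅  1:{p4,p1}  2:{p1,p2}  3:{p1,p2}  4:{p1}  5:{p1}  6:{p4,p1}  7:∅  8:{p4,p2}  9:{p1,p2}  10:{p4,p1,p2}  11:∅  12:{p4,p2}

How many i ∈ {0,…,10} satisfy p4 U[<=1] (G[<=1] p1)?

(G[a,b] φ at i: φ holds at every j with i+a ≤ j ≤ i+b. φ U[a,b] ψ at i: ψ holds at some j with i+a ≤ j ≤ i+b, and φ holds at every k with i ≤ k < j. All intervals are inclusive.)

7

Evaluate at each i in [0,10]:
  i=0: ✗ (lhs fails at k=0 before rhs at j=1)
  i=1: ✓ (rhs at j=1)
  i=2: ✓ (rhs at j=2)
  i=3: ✓ (rhs at j=3)
  i=4: ✓ (rhs at j=4)
  i=5: ✓ (rhs at j=5)
  i=6: ✗ (no rhs in [6,7])
  i=7: ✗ (no rhs in [7,8])
  i=8: ✓ (rhs at j=9; lhs holds on [8,8])
  i=9: ✓ (rhs at j=9)
  i=10: ✗ (no rhs in [10,11])
Positions where it holds: {1, 2, 3, 4, 5, 8, 9} → 7.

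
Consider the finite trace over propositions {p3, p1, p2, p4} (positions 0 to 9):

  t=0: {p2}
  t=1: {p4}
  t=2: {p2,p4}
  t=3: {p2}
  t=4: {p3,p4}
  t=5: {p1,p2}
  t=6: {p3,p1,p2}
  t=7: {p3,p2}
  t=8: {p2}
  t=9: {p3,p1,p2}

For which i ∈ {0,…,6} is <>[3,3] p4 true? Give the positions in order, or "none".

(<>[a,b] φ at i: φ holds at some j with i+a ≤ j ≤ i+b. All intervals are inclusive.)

1

Evaluate at each i in [0,6]:
  i=0: ✗ (none in [3,3])
  i=1: ✓ (witness j=4)
  i=2: ✗ (none in [5,5])
  i=3: ✗ (none in [6,6])
  i=4: ✗ (none in [7,7])
  i=5: ✗ (none in [8,8])
  i=6: ✗ (none in [9,9])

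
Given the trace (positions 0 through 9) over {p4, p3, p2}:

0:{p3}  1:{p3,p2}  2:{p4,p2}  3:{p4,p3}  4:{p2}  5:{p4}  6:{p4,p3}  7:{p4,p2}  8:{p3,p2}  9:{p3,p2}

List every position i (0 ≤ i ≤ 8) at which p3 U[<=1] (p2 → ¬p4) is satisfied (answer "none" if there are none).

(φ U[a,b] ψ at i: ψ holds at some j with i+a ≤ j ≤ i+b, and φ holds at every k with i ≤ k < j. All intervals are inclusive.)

Evaluate at each i in [0,8]:
  i=0: ✓ (rhs at j=0)
  i=1: ✓ (rhs at j=1)
  i=2: ✗ (lhs fails at k=2 before rhs at j=3)
  i=3: ✓ (rhs at j=3)
  i=4: ✓ (rhs at j=4)
  i=5: ✓ (rhs at j=5)
  i=6: ✓ (rhs at j=6)
  i=7: ✗ (lhs fails at k=7 before rhs at j=8)
  i=8: ✓ (rhs at j=8)

0, 1, 3, 4, 5, 6, 8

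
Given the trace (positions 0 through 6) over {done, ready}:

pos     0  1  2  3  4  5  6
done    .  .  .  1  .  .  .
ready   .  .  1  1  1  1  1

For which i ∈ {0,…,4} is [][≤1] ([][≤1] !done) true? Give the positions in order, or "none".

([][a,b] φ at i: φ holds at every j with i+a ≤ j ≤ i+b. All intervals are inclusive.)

0, 4

Evaluate at each i in [0,4]:
  i=0: ✓ (all of [0,1])
  i=1: ✗ (fails at j=2)
  i=2: ✗ (fails at j=2)
  i=3: ✗ (fails at j=3)
  i=4: ✓ (all of [4,5])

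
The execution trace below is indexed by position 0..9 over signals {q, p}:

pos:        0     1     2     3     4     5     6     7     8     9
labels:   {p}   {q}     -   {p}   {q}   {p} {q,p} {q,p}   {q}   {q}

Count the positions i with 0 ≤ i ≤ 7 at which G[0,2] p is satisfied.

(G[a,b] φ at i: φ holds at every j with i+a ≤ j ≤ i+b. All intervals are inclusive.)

1

Evaluate at each i in [0,7]:
  i=0: ✗ (fails at j=1)
  i=1: ✗ (fails at j=1)
  i=2: ✗ (fails at j=2)
  i=3: ✗ (fails at j=4)
  i=4: ✗ (fails at j=4)
  i=5: ✓ (all of [5,7])
  i=6: ✗ (fails at j=8)
  i=7: ✗ (fails at j=8)
Positions where it holds: {5} → 1.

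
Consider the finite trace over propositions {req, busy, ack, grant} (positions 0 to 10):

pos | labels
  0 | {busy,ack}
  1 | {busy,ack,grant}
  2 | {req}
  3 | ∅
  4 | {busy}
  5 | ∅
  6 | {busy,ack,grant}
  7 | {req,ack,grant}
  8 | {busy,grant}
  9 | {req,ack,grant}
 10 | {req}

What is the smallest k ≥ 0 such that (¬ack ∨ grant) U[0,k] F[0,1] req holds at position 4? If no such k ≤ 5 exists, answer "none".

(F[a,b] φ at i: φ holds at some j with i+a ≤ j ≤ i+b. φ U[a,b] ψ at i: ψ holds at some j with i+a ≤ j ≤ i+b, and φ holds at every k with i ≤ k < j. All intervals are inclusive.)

Need earliest j ≥ 4 with F[0,1] req, and (¬ack ∨ grant) at every k in [4,j-1].
  j=4: rhs fails.
  j=5: rhs fails.
  j=6: rhs holds; lhs holds on [4,5]. k = 2.

2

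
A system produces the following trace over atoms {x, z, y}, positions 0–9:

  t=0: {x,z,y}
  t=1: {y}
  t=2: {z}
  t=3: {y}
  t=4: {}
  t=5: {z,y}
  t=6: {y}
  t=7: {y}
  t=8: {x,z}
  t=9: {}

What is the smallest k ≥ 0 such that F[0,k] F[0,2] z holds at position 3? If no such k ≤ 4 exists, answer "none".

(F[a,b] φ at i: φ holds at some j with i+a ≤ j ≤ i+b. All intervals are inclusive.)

0

Scan j = 3,4,… for F[0,2] z:
  j=3: holds
First hit at j=3, so smallest k = 3-3 = 0.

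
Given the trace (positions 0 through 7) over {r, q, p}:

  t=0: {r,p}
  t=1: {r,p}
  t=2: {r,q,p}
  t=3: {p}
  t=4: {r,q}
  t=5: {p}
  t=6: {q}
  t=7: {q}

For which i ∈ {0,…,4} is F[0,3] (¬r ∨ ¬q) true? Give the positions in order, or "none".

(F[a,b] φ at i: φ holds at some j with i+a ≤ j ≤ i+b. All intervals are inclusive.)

Evaluate at each i in [0,4]:
  i=0: ✓ (witness j=0)
  i=1: ✓ (witness j=1)
  i=2: ✓ (witness j=3)
  i=3: ✓ (witness j=3)
  i=4: ✓ (witness j=5)

0, 1, 2, 3, 4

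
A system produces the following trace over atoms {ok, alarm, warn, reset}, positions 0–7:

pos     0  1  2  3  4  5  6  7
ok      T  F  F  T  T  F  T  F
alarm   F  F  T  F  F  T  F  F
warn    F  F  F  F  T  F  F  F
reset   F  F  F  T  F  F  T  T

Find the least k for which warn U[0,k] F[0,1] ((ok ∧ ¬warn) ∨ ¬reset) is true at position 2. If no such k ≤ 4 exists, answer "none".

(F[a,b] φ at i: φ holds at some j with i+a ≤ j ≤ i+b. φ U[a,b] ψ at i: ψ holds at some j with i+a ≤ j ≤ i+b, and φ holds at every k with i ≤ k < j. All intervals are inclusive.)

Need earliest j ≥ 2 with F[0,1] ((ok ∧ ¬warn) ∨ ¬reset), and warn at every k in [2,j-1].
  j=2: rhs holds (empty prefix). k = 0.

0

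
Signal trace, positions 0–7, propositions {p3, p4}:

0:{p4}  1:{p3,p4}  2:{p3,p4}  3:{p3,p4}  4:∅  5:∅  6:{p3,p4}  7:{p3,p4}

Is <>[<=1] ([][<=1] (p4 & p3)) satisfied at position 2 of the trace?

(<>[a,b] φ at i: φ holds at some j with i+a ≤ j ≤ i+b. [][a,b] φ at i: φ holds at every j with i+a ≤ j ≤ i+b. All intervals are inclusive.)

Holds

Check [][<=1] (p4 & p3) at each j in [2,3]:
  j=2: holds on [2,3]
  j=3: fails at 4
Found at j=2 → formula holds.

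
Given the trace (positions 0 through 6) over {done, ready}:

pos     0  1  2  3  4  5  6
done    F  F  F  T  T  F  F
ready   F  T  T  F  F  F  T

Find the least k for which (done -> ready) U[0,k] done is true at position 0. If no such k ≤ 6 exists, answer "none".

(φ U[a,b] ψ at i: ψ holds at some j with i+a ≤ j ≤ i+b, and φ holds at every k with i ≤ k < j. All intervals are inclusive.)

3

Need earliest j ≥ 0 with done, and (done -> ready) at every k in [0,j-1].
  j=0: rhs fails.
  j=1: rhs fails.
  j=2: rhs fails.
  j=3: rhs holds; lhs holds on [0,2]. k = 3.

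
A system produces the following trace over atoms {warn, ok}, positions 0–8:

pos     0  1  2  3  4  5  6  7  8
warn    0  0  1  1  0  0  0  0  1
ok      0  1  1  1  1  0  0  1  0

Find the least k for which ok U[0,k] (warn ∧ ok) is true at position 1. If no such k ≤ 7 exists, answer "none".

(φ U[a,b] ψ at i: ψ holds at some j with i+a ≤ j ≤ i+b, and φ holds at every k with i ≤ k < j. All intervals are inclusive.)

Need earliest j ≥ 1 with (warn ∧ ok), and ok at every k in [1,j-1].
  j=1: rhs fails.
  j=2: rhs holds; lhs holds on [1,1]. k = 1.

1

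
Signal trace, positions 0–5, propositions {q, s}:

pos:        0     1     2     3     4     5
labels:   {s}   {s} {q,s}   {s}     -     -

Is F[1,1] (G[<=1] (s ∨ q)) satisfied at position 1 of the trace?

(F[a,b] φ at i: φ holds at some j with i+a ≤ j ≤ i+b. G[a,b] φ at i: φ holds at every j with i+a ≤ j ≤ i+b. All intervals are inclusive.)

Check G[<=1] (s ∨ q) at each j in [2,2]:
  j=2: holds on [2,3]
Found at j=2 → formula holds.

Yes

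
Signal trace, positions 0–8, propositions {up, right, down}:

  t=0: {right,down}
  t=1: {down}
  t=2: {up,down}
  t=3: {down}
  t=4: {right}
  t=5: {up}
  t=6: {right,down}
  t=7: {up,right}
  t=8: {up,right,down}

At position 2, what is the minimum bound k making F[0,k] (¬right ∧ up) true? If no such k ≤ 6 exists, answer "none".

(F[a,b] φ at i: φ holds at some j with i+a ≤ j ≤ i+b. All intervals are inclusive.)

0

Scan j = 2,3,… for (¬right ∧ up):
  j=2: holds
First hit at j=2, so smallest k = 2-2 = 0.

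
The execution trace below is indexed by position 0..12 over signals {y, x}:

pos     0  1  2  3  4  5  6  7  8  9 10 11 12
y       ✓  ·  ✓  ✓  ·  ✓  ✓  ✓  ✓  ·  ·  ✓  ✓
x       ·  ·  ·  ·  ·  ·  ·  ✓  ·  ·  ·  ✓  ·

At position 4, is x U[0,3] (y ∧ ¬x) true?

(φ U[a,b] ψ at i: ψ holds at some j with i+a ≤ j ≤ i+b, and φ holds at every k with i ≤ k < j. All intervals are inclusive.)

Need some j in [4,7] with (y ∧ ¬x), and x at every k in [4,j-1].
  j=4: (y ∧ ¬x) false.
  j=5: (y ∧ ¬x) holds, but x fails at k=4 → not this j.
  j=6: (y ∧ ¬x) holds, but x fails at k=4 → not this j.
  j=7: (y ∧ ¬x) false.
No j in the window works → until fails.

Does not hold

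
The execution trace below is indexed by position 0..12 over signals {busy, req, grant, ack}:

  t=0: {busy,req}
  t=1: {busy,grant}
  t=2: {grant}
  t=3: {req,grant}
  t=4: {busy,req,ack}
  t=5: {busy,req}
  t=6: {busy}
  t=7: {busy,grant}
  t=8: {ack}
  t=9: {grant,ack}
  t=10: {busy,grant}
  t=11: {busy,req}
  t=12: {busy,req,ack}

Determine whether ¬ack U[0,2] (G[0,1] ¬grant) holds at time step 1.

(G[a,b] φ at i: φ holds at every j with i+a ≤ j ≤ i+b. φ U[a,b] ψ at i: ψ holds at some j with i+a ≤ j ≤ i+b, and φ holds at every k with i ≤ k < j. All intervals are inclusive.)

False

Need some j in [1,3] with G[0,1] ¬grant, and ¬ack at every k in [1,j-1].
  j=1: G[0,1] ¬grant — fails at 1.
  j=2: G[0,1] ¬grant — fails at 2.
  j=3: G[0,1] ¬grant — fails at 3.
No j in the window works → until fails.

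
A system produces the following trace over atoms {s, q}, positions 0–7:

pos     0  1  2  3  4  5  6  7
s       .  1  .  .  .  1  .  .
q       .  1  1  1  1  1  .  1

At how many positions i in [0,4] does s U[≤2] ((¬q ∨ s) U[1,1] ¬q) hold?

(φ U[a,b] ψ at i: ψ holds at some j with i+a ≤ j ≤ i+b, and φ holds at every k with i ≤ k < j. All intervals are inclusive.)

Evaluate at each i in [0,4]:
  i=0: ✗ (no rhs in [0,2])
  i=1: ✗ (no rhs in [1,3])
  i=2: ✗ (no rhs in [2,4])
  i=3: ✗ (lhs fails at k=3 before rhs at j=5)
  i=4: ✗ (lhs fails at k=4 before rhs at j=5)
Positions where it holds: {} → 0.

0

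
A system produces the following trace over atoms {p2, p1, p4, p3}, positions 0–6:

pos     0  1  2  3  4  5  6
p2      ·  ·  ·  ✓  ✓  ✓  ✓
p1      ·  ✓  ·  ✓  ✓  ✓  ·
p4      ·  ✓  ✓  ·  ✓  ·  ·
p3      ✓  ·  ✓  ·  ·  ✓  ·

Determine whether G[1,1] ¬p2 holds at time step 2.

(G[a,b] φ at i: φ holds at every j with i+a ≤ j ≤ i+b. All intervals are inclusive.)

Check ¬p2 at every j in [3,3]:
  j=3: false
Fails at j=3 → formula fails.

False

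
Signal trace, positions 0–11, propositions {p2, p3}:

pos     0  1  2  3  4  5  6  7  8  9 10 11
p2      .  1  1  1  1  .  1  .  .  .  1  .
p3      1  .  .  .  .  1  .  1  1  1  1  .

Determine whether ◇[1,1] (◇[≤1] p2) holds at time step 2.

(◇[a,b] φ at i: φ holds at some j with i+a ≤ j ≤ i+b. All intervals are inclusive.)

Check ◇[≤1] p2 at each j in [3,3]:
  j=3: holds (witness at 3)
Found at j=3 → formula holds.

True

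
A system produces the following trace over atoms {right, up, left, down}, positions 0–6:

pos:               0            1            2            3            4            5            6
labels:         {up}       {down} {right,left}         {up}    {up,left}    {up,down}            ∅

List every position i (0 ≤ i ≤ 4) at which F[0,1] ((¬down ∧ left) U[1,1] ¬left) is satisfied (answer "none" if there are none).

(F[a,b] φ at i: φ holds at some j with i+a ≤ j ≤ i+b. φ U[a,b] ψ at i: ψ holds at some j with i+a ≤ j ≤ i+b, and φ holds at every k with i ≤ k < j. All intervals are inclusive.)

1, 2, 3, 4

Evaluate at each i in [0,4]:
  i=0: ✗ (none in [0,1])
  i=1: ✓ (witness j=2)
  i=2: ✓ (witness j=2)
  i=3: ✓ (witness j=4)
  i=4: ✓ (witness j=4)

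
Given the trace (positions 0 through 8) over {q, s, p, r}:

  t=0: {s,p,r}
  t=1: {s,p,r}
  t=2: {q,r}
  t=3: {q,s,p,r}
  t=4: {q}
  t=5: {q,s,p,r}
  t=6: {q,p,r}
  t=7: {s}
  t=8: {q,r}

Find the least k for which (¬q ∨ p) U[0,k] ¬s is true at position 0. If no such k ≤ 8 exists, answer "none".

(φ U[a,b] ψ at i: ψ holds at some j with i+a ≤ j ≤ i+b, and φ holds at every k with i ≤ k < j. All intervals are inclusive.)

2

Need earliest j ≥ 0 with ¬s, and (¬q ∨ p) at every k in [0,j-1].
  j=0: rhs fails.
  j=1: rhs fails.
  j=2: rhs holds; lhs holds on [0,1]. k = 2.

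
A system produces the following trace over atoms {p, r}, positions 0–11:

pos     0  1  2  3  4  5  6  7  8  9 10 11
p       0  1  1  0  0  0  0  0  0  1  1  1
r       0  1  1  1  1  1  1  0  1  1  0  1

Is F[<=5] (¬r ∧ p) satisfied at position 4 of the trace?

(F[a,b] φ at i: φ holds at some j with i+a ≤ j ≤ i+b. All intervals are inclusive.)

Check (¬r ∧ p) at each j in [4,9]:
  j=4: false
  j=5: false
  j=6: false
  j=7: false
  j=8: false
  j=9: false
No position in the window satisfies it → formula fails.

False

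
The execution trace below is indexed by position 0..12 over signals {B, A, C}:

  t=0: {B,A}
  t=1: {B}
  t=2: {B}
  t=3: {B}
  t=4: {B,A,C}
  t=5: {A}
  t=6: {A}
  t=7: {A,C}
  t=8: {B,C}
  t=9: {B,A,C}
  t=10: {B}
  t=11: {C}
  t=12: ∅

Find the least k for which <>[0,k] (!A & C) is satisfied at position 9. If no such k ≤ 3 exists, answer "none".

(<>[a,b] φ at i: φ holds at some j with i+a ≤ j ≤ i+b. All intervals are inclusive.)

Scan j = 9,10,… for (!A & C):
  j=9: fails
  j=10: fails
  j=11: holds
First hit at j=11, so smallest k = 11-9 = 2.

2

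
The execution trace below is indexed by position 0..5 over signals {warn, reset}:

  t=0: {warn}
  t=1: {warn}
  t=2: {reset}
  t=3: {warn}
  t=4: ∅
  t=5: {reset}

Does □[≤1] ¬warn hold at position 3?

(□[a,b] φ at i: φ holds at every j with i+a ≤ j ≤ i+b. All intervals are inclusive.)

Does not hold

Check ¬warn at every j in [3,4]:
  j=3: false
  j=4: true
Fails at j=3 → formula fails.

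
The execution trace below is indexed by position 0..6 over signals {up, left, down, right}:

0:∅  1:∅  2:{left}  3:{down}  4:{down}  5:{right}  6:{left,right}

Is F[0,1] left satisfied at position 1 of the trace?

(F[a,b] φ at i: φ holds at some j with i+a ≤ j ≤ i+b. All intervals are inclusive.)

Check left at each j in [1,2]:
  j=1: false
  j=2: true
Found at j=2 → formula holds.

True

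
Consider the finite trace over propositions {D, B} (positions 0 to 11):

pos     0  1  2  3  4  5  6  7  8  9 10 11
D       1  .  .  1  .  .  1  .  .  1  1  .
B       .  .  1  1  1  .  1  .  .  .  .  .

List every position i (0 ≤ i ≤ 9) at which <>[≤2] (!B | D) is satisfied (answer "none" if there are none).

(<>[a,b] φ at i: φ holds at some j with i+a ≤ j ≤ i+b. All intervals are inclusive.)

Evaluate at each i in [0,9]:
  i=0: ✓ (witness j=0)
  i=1: ✓ (witness j=1)
  i=2: ✓ (witness j=3)
  i=3: ✓ (witness j=3)
  i=4: ✓ (witness j=5)
  i=5: ✓ (witness j=5)
  i=6: ✓ (witness j=6)
  i=7: ✓ (witness j=7)
  i=8: ✓ (witness j=8)
  i=9: ✓ (witness j=9)

0, 1, 2, 3, 4, 5, 6, 7, 8, 9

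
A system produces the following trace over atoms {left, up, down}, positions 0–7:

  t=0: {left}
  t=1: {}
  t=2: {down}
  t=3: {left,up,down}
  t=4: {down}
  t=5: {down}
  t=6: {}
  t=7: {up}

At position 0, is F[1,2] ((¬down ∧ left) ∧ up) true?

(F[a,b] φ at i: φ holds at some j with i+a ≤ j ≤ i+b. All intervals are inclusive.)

No

Check ((¬down ∧ left) ∧ up) at each j in [1,2]:
  j=1: false
  j=2: false
No position in the window satisfies it → formula fails.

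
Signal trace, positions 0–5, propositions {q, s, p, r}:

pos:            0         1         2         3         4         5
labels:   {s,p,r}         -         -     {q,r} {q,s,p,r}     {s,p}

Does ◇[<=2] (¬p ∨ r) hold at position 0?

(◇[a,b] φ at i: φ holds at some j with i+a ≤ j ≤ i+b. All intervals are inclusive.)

Check (¬p ∨ r) at each j in [0,2]:
  j=0: true
  j=1: true
  j=2: true
Found at j=0 → formula holds.

True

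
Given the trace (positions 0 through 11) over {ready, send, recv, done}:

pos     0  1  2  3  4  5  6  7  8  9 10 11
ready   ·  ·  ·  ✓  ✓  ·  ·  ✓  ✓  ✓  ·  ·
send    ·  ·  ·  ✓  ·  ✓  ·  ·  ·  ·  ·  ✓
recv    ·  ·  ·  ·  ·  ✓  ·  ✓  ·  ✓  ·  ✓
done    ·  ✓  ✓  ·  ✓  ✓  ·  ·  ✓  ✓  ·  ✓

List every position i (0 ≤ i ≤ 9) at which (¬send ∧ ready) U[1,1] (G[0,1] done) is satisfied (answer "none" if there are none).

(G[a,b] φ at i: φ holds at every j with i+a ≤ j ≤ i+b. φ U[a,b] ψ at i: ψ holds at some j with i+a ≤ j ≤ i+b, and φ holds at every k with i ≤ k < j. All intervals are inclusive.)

Evaluate at each i in [0,9]:
  i=0: ✗ (lhs fails at k=0 before rhs at j=1)
  i=1: ✗ (no rhs in [2,2])
  i=2: ✗ (no rhs in [3,3])
  i=3: ✗ (lhs fails at k=3 before rhs at j=4)
  i=4: ✗ (no rhs in [5,5])
  i=5: ✗ (no rhs in [6,6])
  i=6: ✗ (no rhs in [7,7])
  i=7: ✓ (rhs at j=8; lhs holds on [7,7])
  i=8: ✗ (no rhs in [9,9])
  i=9: ✗ (no rhs in [10,10])

7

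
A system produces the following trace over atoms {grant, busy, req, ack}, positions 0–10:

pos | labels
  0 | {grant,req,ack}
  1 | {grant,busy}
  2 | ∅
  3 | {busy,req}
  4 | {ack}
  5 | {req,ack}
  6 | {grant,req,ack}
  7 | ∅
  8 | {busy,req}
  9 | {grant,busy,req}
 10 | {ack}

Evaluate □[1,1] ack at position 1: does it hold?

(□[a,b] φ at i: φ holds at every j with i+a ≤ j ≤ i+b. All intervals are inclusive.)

Check ack at every j in [2,2]:
  j=2: false
Fails at j=2 → formula fails.

No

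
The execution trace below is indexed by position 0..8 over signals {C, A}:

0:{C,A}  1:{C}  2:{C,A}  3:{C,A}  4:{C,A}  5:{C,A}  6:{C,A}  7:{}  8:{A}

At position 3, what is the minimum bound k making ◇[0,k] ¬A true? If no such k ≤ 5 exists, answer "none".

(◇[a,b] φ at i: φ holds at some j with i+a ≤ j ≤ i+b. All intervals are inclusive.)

Scan j = 3,4,… for ¬A:
  j=3: fails
  j=4: fails
  j=5: fails
  j=6: fails
  j=7: holds
First hit at j=7, so smallest k = 7-3 = 4.

4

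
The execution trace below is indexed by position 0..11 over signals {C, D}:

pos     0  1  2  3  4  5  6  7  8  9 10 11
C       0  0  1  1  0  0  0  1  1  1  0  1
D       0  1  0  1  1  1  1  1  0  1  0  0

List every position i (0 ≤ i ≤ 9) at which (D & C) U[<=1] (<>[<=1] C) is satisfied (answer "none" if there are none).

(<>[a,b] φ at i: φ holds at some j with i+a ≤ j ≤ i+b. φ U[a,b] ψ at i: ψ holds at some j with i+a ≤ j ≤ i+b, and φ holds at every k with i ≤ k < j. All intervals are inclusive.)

1, 2, 3, 6, 7, 8, 9

Evaluate at each i in [0,9]:
  i=0: ✗ (lhs fails at k=0 before rhs at j=1)
  i=1: ✓ (rhs at j=1)
  i=2: ✓ (rhs at j=2)
  i=3: ✓ (rhs at j=3)
  i=4: ✗ (no rhs in [4,5])
  i=5: ✗ (lhs fails at k=5 before rhs at j=6)
  i=6: ✓ (rhs at j=6)
  i=7: ✓ (rhs at j=7)
  i=8: ✓ (rhs at j=8)
  i=9: ✓ (rhs at j=9)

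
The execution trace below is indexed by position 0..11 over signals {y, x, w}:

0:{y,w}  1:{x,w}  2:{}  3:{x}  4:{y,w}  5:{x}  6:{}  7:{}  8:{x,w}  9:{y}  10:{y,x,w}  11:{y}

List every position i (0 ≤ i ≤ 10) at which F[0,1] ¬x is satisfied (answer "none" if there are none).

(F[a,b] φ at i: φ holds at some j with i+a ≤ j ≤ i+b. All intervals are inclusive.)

0, 1, 2, 3, 4, 5, 6, 7, 8, 9, 10

Evaluate at each i in [0,10]:
  i=0: ✓ (witness j=0)
  i=1: ✓ (witness j=2)
  i=2: ✓ (witness j=2)
  i=3: ✓ (witness j=4)
  i=4: ✓ (witness j=4)
  i=5: ✓ (witness j=6)
  i=6: ✓ (witness j=6)
  i=7: ✓ (witness j=7)
  i=8: ✓ (witness j=9)
  i=9: ✓ (witness j=9)
  i=10: ✓ (witness j=11)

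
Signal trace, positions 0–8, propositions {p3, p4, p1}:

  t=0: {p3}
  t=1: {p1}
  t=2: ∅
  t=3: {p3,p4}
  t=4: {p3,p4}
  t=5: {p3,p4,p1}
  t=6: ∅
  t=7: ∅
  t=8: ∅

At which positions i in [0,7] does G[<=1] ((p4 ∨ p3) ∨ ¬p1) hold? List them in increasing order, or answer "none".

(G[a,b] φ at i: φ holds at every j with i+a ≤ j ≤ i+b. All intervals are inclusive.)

Evaluate at each i in [0,7]:
  i=0: ✗ (fails at j=1)
  i=1: ✗ (fails at j=1)
  i=2: ✓ (all of [2,3])
  i=3: ✓ (all of [3,4])
  i=4: ✓ (all of [4,5])
  i=5: ✓ (all of [5,6])
  i=6: ✓ (all of [6,7])
  i=7: ✓ (all of [7,8])

2, 3, 4, 5, 6, 7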